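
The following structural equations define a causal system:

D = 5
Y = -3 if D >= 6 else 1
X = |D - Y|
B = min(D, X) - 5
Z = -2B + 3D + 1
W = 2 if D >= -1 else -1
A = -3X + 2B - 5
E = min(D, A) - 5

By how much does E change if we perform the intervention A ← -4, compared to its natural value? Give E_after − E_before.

do(A=-4) replaces the equation A = -3X + 2B - 5 with the constant A = -4.
E = min(D, A) - 5  [with D=5, A=-4]  = -9
Without intervention: Y = -3 if D >= 6 else 1  [with D=5]  = 1; X = |D - Y|  [with D=5, Y=1]  = 4; B = min(D, X) - 5  [with D=5, X=4]  = -1; A = -3X + 2B - 5  [with X=4, B=-1]  = -19; E = min(D, A) - 5  [with D=5, A=-19]  = -24.
Change = -9 − (-24) = 15.

15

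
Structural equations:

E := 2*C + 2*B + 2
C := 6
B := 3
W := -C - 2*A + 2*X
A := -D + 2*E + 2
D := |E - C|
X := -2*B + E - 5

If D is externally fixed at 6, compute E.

do(D=6) replaces the equation D := |E - C| with the constant D = 6.
E is not downstream of the intervention, so its value is determined by the original equations.
E = 2*C + 2*B + 2  [with C=6, B=3]  = 20

20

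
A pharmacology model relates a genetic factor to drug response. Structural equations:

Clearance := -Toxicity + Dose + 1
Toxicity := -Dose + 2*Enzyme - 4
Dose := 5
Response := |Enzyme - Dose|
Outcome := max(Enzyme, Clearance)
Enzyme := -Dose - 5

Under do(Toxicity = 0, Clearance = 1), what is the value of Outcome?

The joint intervention fixes Toxicity = 0, Clearance = 1, removing each variable's own equation.
Enzyme = -Dose - 5  [with Dose=5]  = -10
Outcome = max(Enzyme, Clearance)  [with Enzyme=-10, Clearance=1]  = 1

1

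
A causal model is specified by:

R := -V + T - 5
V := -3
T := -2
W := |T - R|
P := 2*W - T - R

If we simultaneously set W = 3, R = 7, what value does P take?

The joint intervention fixes W = 3, R = 7, removing each variable's own equation.
P = 2*W - T - R  [with W=3, T=-2, R=7]  = 1

1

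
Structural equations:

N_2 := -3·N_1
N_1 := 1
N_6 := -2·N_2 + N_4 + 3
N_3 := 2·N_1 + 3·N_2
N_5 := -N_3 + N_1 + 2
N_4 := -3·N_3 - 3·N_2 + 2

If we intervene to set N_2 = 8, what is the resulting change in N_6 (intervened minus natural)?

Under do(N_2=8), the mechanism N_2 := -3·N_1 is discarded; N_2 is fixed at 8.
N_3 = 2·N_1 + 3·N_2  [with N_1=1, N_2=8]  = 26
N_4 = -3·N_3 - 3·N_2 + 2  [with N_3=26, N_2=8]  = -100
N_6 = -2·N_2 + N_4 + 3  [with N_2=8, N_4=-100]  = -113
Without intervention: N_2 = -3·N_1  [with N_1=1]  = -3; N_3 = 2·N_1 + 3·N_2  [with N_1=1, N_2=-3]  = -7; N_4 = -3·N_3 - 3·N_2 + 2  [with N_3=-7, N_2=-3]  = 32; N_6 = -2·N_2 + N_4 + 3  [with N_2=-3, N_4=32]  = 41.
Change = -113 − 41 = -154.

-154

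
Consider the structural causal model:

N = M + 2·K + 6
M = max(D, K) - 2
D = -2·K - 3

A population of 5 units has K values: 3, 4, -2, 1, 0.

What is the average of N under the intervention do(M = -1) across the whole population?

7.4

Every unit gets M=-1 under the intervention. N values become 11, 13, 1, 7, 5; E[N|do(M=-1)] = 7.4.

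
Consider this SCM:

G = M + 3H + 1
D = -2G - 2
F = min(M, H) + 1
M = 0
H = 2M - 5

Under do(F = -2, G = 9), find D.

-20

The joint intervention fixes F = -2, G = 9, removing each variable's own equation.
D = -2G - 2  [with G=9]  = -20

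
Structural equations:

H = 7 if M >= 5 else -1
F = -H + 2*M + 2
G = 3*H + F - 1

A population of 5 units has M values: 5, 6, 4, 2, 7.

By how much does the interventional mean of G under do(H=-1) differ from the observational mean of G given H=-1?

3.6

Under do(H=-1), H's equation is replaced by H=-1 for every unit. Per-unit G: 9, 11, 7, 3, 13. Mean = 8.6.
E[G|H=-1] averages over only the 2 units with H=-1 (M = 4, 2): G = 7, 3, mean 5.
Difference = 8.6 − 5 = 3.6.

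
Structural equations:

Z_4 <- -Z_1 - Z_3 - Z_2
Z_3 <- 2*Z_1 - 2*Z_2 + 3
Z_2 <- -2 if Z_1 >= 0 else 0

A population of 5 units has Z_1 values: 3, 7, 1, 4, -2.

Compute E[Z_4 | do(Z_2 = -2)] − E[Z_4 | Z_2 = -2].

The intervention sets Z_2=-2 in all 5 units regardless of Z_1. Recomputing Z_4 per unit gives -14, -26, -8, -17, 1; average -12.8.
Conditioning on Z_2=-2 selects the 4 unit(s) with Z_1 ∈ {3, 7, 1, 4}. Their Z_4 values: -14, -26, -8, -17. Mean = -16.25.
Difference = -12.8 − (-16.25) = 3.45.

3.45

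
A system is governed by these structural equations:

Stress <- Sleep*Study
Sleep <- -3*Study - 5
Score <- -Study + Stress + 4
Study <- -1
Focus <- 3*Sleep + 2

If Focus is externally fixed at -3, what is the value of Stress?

Under do(Focus=-3), the mechanism Focus <- 3*Sleep + 2 is discarded; Focus is fixed at -3.
Since Stress is not a descendant of the intervened variable, it is unaffected.
Sleep = -3*Study - 5  [with Study=-1]  = -2
Stress = Sleep*Study  [with Sleep=-2, Study=-1]  = 2

2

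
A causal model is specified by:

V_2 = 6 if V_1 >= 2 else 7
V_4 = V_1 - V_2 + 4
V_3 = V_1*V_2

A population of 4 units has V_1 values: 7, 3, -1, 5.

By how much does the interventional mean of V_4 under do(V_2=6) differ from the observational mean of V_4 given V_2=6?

do(V_2=6) breaks V_2's dependence on V_1. With V_2=6 fixed, V_4 across the units is 5, 1, -3, 3, mean 1.5.
E[V_4|V_2=6] averages over only the 3 units with V_2=6 (V_1 = 7, 3, 5): V_4 = 5, 1, 3, mean 3.
Difference = 1.5 − 3 = -1.5.

-1.5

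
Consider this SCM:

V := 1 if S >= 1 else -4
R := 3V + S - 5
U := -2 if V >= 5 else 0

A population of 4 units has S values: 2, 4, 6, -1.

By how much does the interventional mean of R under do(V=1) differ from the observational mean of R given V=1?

-1.25

Under do(V=1), V's equation is replaced by V=1 for every unit. Per-unit R: 0, 2, 4, -3. Mean = 0.75.
Observing V=1 restricts to units where V's equation naturally yields 1: S ∈ {2, 4, 6}. In that subpopulation R = 0, 2, 4, mean 2.
Difference = 0.75 − 2 = -1.25.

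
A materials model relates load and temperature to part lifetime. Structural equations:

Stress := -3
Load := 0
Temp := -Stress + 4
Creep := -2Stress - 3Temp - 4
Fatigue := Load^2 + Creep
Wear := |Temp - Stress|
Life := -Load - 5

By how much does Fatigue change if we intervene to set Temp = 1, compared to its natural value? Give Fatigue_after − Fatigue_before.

18

The intervention breaks the incoming arrows to Temp: Temp := -Stress + 4 no longer applies, and Temp = 1.
Creep = -2Stress - 3Temp - 4  [with Stress=-3, Temp=1]  = -1
Fatigue = Load^2 + Creep  [with Load=0, Creep=-1]  = -1
Without intervention: Temp = -Stress + 4  [with Stress=-3]  = 7; Creep = -2Stress - 3Temp - 4  [with Stress=-3, Temp=7]  = -19; Fatigue = Load^2 + Creep  [with Load=0, Creep=-19]  = -19.
Change = -1 − (-19) = 18.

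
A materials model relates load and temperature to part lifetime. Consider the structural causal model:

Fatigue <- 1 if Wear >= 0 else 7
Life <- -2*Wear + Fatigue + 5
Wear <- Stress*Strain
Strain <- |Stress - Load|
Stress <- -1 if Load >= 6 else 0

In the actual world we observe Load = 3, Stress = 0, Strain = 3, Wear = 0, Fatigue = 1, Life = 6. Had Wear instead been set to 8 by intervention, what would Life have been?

Under do(Wear=8), the mechanism Wear <- Stress*Strain is discarded; Wear is fixed at 8.
Fatigue = 1 if Wear >= 0 else 7  [with Wear=8]  = 1
Life = -2*Wear + Fatigue + 5  [with Wear=8, Fatigue=1]  = -10

-10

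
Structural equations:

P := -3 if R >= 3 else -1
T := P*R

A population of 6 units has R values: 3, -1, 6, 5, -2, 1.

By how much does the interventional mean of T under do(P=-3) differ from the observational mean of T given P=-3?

Every unit gets P=-3 under the intervention. T values become -9, 3, -18, -15, 6, -3; E[T|do(P=-3)] = -6.
Conditioning on P=-3 selects the 3 unit(s) with R ∈ {3, 6, 5}. Their T values: -9, -18, -15. Mean = -14.
Difference = -6 − (-14) = 8.

8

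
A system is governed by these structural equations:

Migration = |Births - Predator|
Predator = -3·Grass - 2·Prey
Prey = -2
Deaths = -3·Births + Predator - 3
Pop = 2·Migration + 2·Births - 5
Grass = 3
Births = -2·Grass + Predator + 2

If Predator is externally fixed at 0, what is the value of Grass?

Under do(Predator=0), the mechanism Predator = -3·Grass - 2·Prey is discarded; Predator is fixed at 0.
Grass is not downstream of the intervention, so its value is determined by the original equations.

3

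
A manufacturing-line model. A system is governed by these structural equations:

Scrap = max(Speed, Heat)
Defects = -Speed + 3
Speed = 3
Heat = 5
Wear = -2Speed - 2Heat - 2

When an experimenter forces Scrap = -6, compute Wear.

do(Scrap=-6) replaces the equation Scrap = max(Speed, Heat) with the constant Scrap = -6.
Wear is not downstream of the intervention, so its value is determined by the original equations.
Wear = -2Speed - 2Heat - 2  [with Speed=3, Heat=5]  = -18

-18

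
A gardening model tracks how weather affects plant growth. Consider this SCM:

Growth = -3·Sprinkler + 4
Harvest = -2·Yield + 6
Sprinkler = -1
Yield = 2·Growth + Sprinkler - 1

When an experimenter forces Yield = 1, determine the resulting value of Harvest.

The intervention breaks the incoming arrows to Yield: Yield = 2·Growth + Sprinkler - 1 no longer applies, and Yield = 1.
Harvest = -2·Yield + 6  [with Yield=1]  = 4

4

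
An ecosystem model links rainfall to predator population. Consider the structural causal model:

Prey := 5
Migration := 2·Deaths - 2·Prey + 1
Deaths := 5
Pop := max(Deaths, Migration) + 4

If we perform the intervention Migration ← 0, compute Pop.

The intervention breaks the incoming arrows to Migration: Migration := 2·Deaths - 2·Prey + 1 no longer applies, and Migration = 0.
Pop = max(Deaths, Migration) + 4  [with Deaths=5, Migration=0]  = 9

9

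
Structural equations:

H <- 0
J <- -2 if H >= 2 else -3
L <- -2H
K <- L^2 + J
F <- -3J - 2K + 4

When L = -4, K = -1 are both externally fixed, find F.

15

Setting L = -4, K = -1 by intervention discards those variables' equations.
J = -2 if H >= 2 else -3  [with H=0]  = -3
F = -3J - 2K + 4  [with J=-3, K=-1]  = 15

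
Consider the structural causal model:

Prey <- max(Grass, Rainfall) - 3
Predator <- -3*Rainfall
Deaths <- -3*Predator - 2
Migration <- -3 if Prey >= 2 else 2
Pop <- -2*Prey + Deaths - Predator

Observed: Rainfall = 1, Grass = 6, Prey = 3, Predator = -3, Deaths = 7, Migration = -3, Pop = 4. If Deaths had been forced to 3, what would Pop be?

0

Under do(Deaths=3), the mechanism Deaths <- -3*Predator - 2 is discarded; Deaths is fixed at 3.
Prey = max(Grass, Rainfall) - 3  [with Grass=6, Rainfall=1]  = 3
Predator = -3*Rainfall  [with Rainfall=1]  = -3
Pop = -2*Prey + Deaths - Predator  [with Prey=3, Deaths=3, Predator=-3]  = 0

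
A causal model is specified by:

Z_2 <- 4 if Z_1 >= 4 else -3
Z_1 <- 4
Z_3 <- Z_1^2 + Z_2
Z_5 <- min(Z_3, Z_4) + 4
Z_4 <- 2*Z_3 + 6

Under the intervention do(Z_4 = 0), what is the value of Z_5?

4

Intervening sets Z_4 = 0 and removes its equation (Z_4 <- 2*Z_3 + 6).
Z_2 = 4 if Z_1 >= 4 else -3  [with Z_1=4]  = 4
Z_3 = Z_1^2 + Z_2  [with Z_1=4, Z_2=4]  = 20
Z_5 = min(Z_3, Z_4) + 4  [with Z_3=20, Z_4=0]  = 4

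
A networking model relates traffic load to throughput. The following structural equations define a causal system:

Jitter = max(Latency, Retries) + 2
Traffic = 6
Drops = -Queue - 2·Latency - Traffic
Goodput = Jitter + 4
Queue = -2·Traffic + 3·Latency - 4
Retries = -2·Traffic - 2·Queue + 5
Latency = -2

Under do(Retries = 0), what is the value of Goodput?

6

Under do(Retries=0), the mechanism Retries = -2·Traffic - 2·Queue + 5 is discarded; Retries is fixed at 0.
Jitter = max(Latency, Retries) + 2  [with Latency=-2, Retries=0]  = 2
Goodput = Jitter + 4  [with Jitter=2]  = 6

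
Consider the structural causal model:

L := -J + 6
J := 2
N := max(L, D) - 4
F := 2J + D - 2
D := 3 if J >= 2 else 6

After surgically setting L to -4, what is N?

-1

do(L=-4) replaces the equation L := -J + 6 with the constant L = -4.
D = 3 if J >= 2 else 6  [with J=2]  = 3
N = max(L, D) - 4  [with L=-4, D=3]  = -1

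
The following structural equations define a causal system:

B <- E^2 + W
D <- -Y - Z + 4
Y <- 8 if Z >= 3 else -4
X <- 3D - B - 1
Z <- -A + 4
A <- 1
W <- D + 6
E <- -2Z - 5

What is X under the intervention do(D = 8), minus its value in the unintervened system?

do(D=8) replaces the equation D <- -Y - Z + 4 with the constant D = 8.
Z = -A + 4  [with A=1]  = 3
E = -2Z - 5  [with Z=3]  = -11
W = D + 6  [with D=8]  = 14
B = E^2 + W  [with E=-11, W=14]  = 135
X = 3D - B - 1  [with D=8, B=135]  = -112
Without intervention: Z = -A + 4  [with A=1]  = 3; Y = 8 if Z >= 3 else -4  [with Z=3]  = 8; D = -Y - Z + 4  [with Y=8, Z=3]  = -7; E = -2Z - 5  [with Z=3]  = -11; W = D + 6  [with D=-7]  = -1; B = E^2 + W  [with E=-11, W=-1]  = 120; X = 3D - B - 1  [with D=-7, B=120]  = -142.
Change = -112 − (-142) = 30.

30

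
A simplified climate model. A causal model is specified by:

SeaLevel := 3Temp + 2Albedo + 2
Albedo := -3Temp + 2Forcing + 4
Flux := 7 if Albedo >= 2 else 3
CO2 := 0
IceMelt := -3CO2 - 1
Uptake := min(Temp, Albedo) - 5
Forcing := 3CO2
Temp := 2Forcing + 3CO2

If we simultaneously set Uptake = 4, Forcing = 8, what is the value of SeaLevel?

The joint intervention fixes Uptake = 4, Forcing = 8, removing each variable's own equation.
Temp = 2Forcing + 3CO2  [with Forcing=8, CO2=0]  = 16
Albedo = -3Temp + 2Forcing + 4  [with Temp=16, Forcing=8]  = -28
SeaLevel = 3Temp + 2Albedo + 2  [with Temp=16, Albedo=-28]  = -6

-6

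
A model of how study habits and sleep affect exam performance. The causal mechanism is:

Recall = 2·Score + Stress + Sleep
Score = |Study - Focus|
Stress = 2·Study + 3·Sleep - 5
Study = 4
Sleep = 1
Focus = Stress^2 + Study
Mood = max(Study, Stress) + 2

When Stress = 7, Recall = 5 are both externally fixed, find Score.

Setting Stress = 7, Recall = 5 by intervention discards those variables' equations.
Focus = Stress^2 + Study  [with Stress=7, Study=4]  = 53
Score = |Study - Focus|  [with Study=4, Focus=53]  = 49

49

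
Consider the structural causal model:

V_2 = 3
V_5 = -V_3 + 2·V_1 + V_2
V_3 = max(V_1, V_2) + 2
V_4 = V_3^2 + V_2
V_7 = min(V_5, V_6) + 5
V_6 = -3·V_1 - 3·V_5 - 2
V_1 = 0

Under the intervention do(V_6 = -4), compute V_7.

1

Intervening sets V_6 = -4 and removes its equation (V_6 = -3·V_1 - 3·V_5 - 2).
V_3 = max(V_1, V_2) + 2  [with V_1=0, V_2=3]  = 5
V_5 = -V_3 + 2·V_1 + V_2  [with V_3=5, V_1=0, V_2=3]  = -2
V_7 = min(V_5, V_6) + 5  [with V_5=-2, V_6=-4]  = 1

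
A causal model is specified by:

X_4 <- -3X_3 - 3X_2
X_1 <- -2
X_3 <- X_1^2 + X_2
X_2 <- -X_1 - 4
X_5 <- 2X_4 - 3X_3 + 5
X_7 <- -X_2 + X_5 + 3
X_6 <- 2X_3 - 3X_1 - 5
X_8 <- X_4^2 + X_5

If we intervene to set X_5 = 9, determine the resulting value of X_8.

do(X_5=9) replaces the equation X_5 <- 2X_4 - 3X_3 + 5 with the constant X_5 = 9.
X_2 = -X_1 - 4  [with X_1=-2]  = -2
X_3 = X_1^2 + X_2  [with X_1=-2, X_2=-2]  = 2
X_4 = -3X_3 - 3X_2  [with X_3=2, X_2=-2]  = 0
X_8 = X_4^2 + X_5  [with X_4=0, X_5=9]  = 9

9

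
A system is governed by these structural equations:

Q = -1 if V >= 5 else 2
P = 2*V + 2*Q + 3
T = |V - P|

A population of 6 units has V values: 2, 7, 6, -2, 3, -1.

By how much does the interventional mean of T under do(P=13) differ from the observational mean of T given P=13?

do(P=13) breaks P's dependence on V. With P=13 fixed, T across the units is 11, 6, 7, 15, 10, 14, mean 10.5.
Conditioning on P=13 selects the 2 unit(s) with V ∈ {6, 3}. Their T values: 7, 10. Mean = 8.5.
Difference = 10.5 − 8.5 = 2.

2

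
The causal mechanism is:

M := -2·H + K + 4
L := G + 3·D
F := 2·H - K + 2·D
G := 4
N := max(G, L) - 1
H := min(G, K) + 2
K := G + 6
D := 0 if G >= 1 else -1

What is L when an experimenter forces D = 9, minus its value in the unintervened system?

The intervention breaks the incoming arrows to D: D := 0 if G >= 1 else -1 no longer applies, and D = 9.
L = G + 3·D  [with G=4, D=9]  = 31
Without intervention: D = 0 if G >= 1 else -1  [with G=4]  = 0; L = G + 3·D  [with G=4, D=0]  = 4.
Change = 31 − 4 = 27.

27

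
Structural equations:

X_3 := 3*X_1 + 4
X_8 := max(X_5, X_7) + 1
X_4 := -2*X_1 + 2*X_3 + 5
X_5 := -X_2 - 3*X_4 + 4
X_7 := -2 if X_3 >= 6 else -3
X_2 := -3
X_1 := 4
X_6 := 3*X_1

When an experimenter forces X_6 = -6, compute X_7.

-2

Intervening sets X_6 = -6 and removes its equation (X_6 := 3*X_1).
No directed path runs from X_6 to X_7, so X_7 keeps its natural value.
X_3 = 3*X_1 + 4  [with X_1=4]  = 16
X_7 = -2 if X_3 >= 6 else -3  [with X_3=16]  = -2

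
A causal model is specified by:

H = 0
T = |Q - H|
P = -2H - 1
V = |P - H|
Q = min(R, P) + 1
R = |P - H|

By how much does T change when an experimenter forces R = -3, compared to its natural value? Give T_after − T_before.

2

The intervention breaks the incoming arrows to R: R = |P - H| no longer applies, and R = -3.
P = -2H - 1  [with H=0]  = -1
Q = min(R, P) + 1  [with R=-3, P=-1]  = -2
T = |Q - H|  [with Q=-2, H=0]  = 2
Without intervention: P = -2H - 1  [with H=0]  = -1; R = |P - H|  [with P=-1, H=0]  = 1; Q = min(R, P) + 1  [with R=1, P=-1]  = 0; T = |Q - H|  [with Q=0, H=0]  = 0.
Change = 2 − 0 = 2.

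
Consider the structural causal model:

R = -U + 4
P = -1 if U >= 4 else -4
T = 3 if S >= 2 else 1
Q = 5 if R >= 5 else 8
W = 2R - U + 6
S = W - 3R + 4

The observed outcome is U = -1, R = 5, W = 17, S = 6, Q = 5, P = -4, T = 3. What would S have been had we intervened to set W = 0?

The intervention breaks the incoming arrows to W: W = 2R - U + 6 no longer applies, and W = 0.
R = -U + 4  [with U=-1]  = 5
S = W - 3R + 4  [with W=0, R=5]  = -11

-11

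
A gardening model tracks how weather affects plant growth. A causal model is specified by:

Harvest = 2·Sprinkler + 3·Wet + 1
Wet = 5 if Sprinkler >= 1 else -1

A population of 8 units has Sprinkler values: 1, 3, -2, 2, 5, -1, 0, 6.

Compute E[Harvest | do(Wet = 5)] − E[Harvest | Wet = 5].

-3.3

Every unit gets Wet=5 under the intervention. Harvest values become 18, 22, 12, 20, 26, 14, 16, 28; E[Harvest|do(Wet=5)] = 19.5.
E[Harvest|Wet=5] averages over only the 5 units with Wet=5 (Sprinkler = 1, 3, 2, 5, 6): Harvest = 18, 22, 20, 26, 28, mean 22.8.
Difference = 19.5 − 22.8 = -3.3.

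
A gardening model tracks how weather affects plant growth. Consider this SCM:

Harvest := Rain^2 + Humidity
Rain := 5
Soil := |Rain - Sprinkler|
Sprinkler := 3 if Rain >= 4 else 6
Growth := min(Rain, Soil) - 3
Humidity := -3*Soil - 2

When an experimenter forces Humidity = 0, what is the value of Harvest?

The intervention breaks the incoming arrows to Humidity: Humidity := -3*Soil - 2 no longer applies, and Humidity = 0.
Harvest = Rain^2 + Humidity  [with Rain=5, Humidity=0]  = 25

25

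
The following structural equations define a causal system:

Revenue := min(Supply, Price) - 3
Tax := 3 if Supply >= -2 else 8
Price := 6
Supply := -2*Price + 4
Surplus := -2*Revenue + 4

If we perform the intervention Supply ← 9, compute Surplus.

-2

do(Supply=9) replaces the equation Supply := -2*Price + 4 with the constant Supply = 9.
Revenue = min(Supply, Price) - 3  [with Supply=9, Price=6]  = 3
Surplus = -2*Revenue + 4  [with Revenue=3]  = -2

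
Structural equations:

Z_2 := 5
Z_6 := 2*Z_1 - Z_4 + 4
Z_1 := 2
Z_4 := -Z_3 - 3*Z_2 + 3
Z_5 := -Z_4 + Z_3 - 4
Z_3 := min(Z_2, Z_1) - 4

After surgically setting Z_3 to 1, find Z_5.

do(Z_3=1) replaces the equation Z_3 := min(Z_2, Z_1) - 4 with the constant Z_3 = 1.
Z_4 = -Z_3 - 3*Z_2 + 3  [with Z_3=1, Z_2=5]  = -13
Z_5 = -Z_4 + Z_3 - 4  [with Z_4=-13, Z_3=1]  = 10

10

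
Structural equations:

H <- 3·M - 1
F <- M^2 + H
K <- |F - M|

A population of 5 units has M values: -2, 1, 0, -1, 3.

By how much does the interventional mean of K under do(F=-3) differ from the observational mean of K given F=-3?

Under do(F=-3), F's equation is replaced by F=-3 for every unit. Per-unit K: 1, 4, 3, 2, 6. Mean = 3.2.
E[K|F=-3] averages over only the 2 units with F=-3 (M = -2, -1): K = 1, 2, mean 1.5.
Difference = 3.2 − 1.5 = 1.7.

1.7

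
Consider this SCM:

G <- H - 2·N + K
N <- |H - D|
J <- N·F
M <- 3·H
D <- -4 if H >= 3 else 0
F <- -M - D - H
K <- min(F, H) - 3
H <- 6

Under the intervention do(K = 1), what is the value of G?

do(K=1) replaces the equation K <- min(F, H) - 3 with the constant K = 1.
D = -4 if H >= 3 else 0  [with H=6]  = -4
N = |H - D|  [with H=6, D=-4]  = 10
G = H - 2·N + K  [with H=6, N=10, K=1]  = -13

-13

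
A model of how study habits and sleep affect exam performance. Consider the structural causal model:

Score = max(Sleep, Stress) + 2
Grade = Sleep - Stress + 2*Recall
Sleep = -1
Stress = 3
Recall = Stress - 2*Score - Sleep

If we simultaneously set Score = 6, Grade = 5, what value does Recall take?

-8

The joint intervention fixes Score = 6, Grade = 5, removing each variable's own equation.
Recall = Stress - 2*Score - Sleep  [with Stress=3, Score=6, Sleep=-1]  = -8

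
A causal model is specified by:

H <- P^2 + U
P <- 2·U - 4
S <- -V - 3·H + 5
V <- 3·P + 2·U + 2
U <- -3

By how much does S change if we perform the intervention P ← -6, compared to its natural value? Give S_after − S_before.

do(P=-6) replaces the equation P <- 2·U - 4 with the constant P = -6.
V = 3·P + 2·U + 2  [with P=-6, U=-3]  = -22
H = P^2 + U  [with P=-6, U=-3]  = 33
S = -V - 3·H + 5  [with V=-22, H=33]  = -72
Without intervention: P = 2·U - 4  [with U=-3]  = -10; V = 3·P + 2·U + 2  [with P=-10, U=-3]  = -34; H = P^2 + U  [with P=-10, U=-3]  = 97; S = -V - 3·H + 5  [with V=-34, H=97]  = -252.
Change = -72 − (-252) = 180.

180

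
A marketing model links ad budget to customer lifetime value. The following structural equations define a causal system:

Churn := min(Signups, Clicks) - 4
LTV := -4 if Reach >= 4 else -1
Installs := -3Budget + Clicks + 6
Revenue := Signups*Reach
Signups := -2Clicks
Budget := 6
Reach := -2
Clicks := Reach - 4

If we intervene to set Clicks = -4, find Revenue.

The intervention breaks the incoming arrows to Clicks: Clicks := Reach - 4 no longer applies, and Clicks = -4.
Signups = -2Clicks  [with Clicks=-4]  = 8
Revenue = Signups*Reach  [with Signups=8, Reach=-2]  = -16

-16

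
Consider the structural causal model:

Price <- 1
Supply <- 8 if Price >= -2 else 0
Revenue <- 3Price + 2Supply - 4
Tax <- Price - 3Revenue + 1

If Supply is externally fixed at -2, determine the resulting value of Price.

Under do(Supply=-2), the mechanism Supply <- 8 if Price >= -2 else 0 is discarded; Supply is fixed at -2.
Price is not downstream of the intervention, so its value is determined by the original equations.

1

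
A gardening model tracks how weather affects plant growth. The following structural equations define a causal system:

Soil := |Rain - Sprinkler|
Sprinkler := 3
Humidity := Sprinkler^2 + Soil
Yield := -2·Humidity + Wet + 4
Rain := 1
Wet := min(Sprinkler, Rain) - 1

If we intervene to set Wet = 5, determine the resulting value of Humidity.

11

Intervening sets Wet = 5 and removes its equation (Wet := min(Sprinkler, Rain) - 1).
No directed path runs from Wet to Humidity, so Humidity keeps its natural value.
Soil = |Rain - Sprinkler|  [with Rain=1, Sprinkler=3]  = 2
Humidity = Sprinkler^2 + Soil  [with Sprinkler=3, Soil=2]  = 11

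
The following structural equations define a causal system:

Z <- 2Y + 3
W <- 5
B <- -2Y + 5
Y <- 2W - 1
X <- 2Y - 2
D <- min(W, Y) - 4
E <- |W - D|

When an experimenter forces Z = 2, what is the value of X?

The intervention breaks the incoming arrows to Z: Z <- 2Y + 3 no longer applies, and Z = 2.
X is not downstream of the intervention, so its value is determined by the original equations.
Y = 2W - 1  [with W=5]  = 9
X = 2Y - 2  [with Y=9]  = 16

16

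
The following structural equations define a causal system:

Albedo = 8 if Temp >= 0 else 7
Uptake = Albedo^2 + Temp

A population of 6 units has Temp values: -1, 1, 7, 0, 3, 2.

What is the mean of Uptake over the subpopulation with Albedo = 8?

66.6

E[Uptake|Albedo=8] averages over only the 5 units with Albedo=8 (Temp = 1, 7, 0, 3, 2): Uptake = 65, 71, 64, 67, 66, mean 66.6.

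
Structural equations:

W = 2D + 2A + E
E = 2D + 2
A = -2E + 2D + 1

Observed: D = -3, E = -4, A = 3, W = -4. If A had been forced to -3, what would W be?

The intervention breaks the incoming arrows to A: A = -2E + 2D + 1 no longer applies, and A = -3.
E = 2D + 2  [with D=-3]  = -4
W = 2D + 2A + E  [with D=-3, A=-3, E=-4]  = -16

-16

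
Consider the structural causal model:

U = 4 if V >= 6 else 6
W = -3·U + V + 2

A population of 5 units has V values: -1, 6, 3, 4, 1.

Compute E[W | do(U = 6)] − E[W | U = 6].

Under do(U=6), U's equation is replaced by U=6 for every unit. Per-unit W: -17, -10, -13, -12, -15. Mean = -13.4.
Observing U=6 restricts to units where U's equation naturally yields 6: V ∈ {-1, 3, 4, 1}. In that subpopulation W = -17, -13, -12, -15, mean -14.25.
Difference = -13.4 − (-14.25) = 0.85.

0.85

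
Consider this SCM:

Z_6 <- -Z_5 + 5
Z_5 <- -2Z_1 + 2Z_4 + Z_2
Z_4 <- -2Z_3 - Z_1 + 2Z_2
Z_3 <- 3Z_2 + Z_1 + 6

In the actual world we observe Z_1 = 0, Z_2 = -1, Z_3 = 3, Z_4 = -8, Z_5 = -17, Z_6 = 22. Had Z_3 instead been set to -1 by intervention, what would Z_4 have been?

The intervention breaks the incoming arrows to Z_3: Z_3 <- 3Z_2 + Z_1 + 6 no longer applies, and Z_3 = -1.
Z_4 = -2Z_3 - Z_1 + 2Z_2  [with Z_3=-1, Z_1=0, Z_2=-1]  = 0

0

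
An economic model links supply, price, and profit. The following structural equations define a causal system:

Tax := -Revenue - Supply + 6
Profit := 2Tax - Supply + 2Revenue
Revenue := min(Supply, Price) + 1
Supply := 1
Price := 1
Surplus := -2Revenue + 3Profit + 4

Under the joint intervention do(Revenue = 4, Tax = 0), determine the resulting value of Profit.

Setting Revenue = 4, Tax = 0 by intervention discards those variables' equations.
Profit = 2Tax - Supply + 2Revenue  [with Tax=0, Supply=1, Revenue=4]  = 7

7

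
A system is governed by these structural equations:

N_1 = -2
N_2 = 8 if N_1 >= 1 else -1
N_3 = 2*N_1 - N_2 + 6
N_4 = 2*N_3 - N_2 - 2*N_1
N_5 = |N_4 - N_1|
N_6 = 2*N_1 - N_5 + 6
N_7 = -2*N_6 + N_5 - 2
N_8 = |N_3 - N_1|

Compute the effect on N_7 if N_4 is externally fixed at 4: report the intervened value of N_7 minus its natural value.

-21

The intervention breaks the incoming arrows to N_4: N_4 = 2*N_3 - N_2 - 2*N_1 no longer applies, and N_4 = 4.
N_5 = |N_4 - N_1|  [with N_4=4, N_1=-2]  = 6
N_6 = 2*N_1 - N_5 + 6  [with N_1=-2, N_5=6]  = -4
N_7 = -2*N_6 + N_5 - 2  [with N_6=-4, N_5=6]  = 12
Without intervention: N_2 = 8 if N_1 >= 1 else -1  [with N_1=-2]  = -1; N_3 = 2*N_1 - N_2 + 6  [with N_1=-2, N_2=-1]  = 3; N_4 = 2*N_3 - N_2 - 2*N_1  [with N_3=3, N_2=-1, N_1=-2]  = 11; N_5 = |N_4 - N_1|  [with N_4=11, N_1=-2]  = 13; N_6 = 2*N_1 - N_5 + 6  [with N_1=-2, N_5=13]  = -11; N_7 = -2*N_6 + N_5 - 2  [with N_6=-11, N_5=13]  = 33.
Change = 12 − 33 = -21.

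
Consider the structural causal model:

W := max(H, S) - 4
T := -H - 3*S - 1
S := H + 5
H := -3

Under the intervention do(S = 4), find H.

-3

Under do(S=4), the mechanism S := H + 5 is discarded; S is fixed at 4.
H is not downstream of the intervention, so its value is determined by the original equations.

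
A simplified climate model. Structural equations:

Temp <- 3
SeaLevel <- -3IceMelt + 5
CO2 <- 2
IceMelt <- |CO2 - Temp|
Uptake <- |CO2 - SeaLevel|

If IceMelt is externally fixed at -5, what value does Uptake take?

do(IceMelt=-5) replaces the equation IceMelt <- |CO2 - Temp| with the constant IceMelt = -5.
SeaLevel = -3IceMelt + 5  [with IceMelt=-5]  = 20
Uptake = |CO2 - SeaLevel|  [with CO2=2, SeaLevel=20]  = 18

18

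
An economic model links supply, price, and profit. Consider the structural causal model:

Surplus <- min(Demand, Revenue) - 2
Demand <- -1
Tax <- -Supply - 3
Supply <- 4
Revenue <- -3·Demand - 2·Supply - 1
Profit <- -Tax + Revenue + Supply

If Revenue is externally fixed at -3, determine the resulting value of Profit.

8

do(Revenue=-3) replaces the equation Revenue <- -3·Demand - 2·Supply - 1 with the constant Revenue = -3.
Tax = -Supply - 3  [with Supply=4]  = -7
Profit = -Tax + Revenue + Supply  [with Tax=-7, Revenue=-3, Supply=4]  = 8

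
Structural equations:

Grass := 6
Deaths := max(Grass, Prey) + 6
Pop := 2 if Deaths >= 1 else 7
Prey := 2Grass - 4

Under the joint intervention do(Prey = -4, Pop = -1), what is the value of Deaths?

The joint intervention fixes Prey = -4, Pop = -1, removing each variable's own equation.
Deaths = max(Grass, Prey) + 6  [with Grass=6, Prey=-4]  = 12

12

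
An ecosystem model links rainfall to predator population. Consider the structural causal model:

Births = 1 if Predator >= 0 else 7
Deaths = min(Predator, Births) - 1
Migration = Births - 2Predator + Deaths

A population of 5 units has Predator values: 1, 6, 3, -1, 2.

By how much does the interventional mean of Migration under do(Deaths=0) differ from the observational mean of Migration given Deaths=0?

The intervention sets Deaths=0 in all 5 units regardless of Predator. Recomputing Migration per unit gives -1, -11, -5, 9, -3; average -2.2.
Conditioning on Deaths=0 selects the 4 unit(s) with Predator ∈ {1, 6, 3, 2}. Their Migration values: -1, -11, -5, -3. Mean = -5.
Difference = -2.2 − (-5) = 2.8.

2.8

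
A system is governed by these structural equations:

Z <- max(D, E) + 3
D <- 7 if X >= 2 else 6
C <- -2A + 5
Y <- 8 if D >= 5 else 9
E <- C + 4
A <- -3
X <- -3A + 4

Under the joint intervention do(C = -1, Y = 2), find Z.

Under do(C = -1, Y = 2), each intervened variable's structural equation is replaced by its fixed value.
X = -3A + 4  [with A=-3]  = 13
D = 7 if X >= 2 else 6  [with X=13]  = 7
E = C + 4  [with C=-1]  = 3
Z = max(D, E) + 3  [with D=7, E=3]  = 10

10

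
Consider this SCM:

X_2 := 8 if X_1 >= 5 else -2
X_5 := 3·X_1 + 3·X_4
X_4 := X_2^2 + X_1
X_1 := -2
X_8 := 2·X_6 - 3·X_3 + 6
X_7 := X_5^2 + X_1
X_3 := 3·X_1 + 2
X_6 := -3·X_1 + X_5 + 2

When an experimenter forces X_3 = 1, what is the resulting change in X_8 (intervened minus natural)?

The intervention breaks the incoming arrows to X_3: X_3 := 3·X_1 + 2 no longer applies, and X_3 = 1.
X_2 = 8 if X_1 >= 5 else -2  [with X_1=-2]  = -2
X_4 = X_2^2 + X_1  [with X_2=-2, X_1=-2]  = 2
X_5 = 3·X_1 + 3·X_4  [with X_1=-2, X_4=2]  = 0
X_6 = -3·X_1 + X_5 + 2  [with X_1=-2, X_5=0]  = 8
X_8 = 2·X_6 - 3·X_3 + 6  [with X_6=8, X_3=1]  = 19
Without intervention: X_2 = 8 if X_1 >= 5 else -2  [with X_1=-2]  = -2; X_3 = 3·X_1 + 2  [with X_1=-2]  = -4; X_4 = X_2^2 + X_1  [with X_2=-2, X_1=-2]  = 2; X_5 = 3·X_1 + 3·X_4  [with X_1=-2, X_4=2]  = 0; X_6 = -3·X_1 + X_5 + 2  [with X_1=-2, X_5=0]  = 8; X_8 = 2·X_6 - 3·X_3 + 6  [with X_6=8, X_3=-4]  = 34.
Change = 19 − 34 = -15.

-15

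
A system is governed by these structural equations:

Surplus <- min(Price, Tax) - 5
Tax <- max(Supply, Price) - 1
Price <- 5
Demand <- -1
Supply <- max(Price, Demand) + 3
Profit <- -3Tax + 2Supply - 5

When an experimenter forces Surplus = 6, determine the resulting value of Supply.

do(Surplus=6) replaces the equation Surplus <- min(Price, Tax) - 5 with the constant Surplus = 6.
Supply is not downstream of the intervention, so its value is determined by the original equations.
Supply = max(Price, Demand) + 3  [with Price=5, Demand=-1]  = 8

8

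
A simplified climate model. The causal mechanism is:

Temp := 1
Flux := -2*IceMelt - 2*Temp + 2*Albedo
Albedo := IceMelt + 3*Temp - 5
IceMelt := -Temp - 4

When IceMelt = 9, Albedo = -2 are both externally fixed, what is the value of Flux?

Setting IceMelt = 9, Albedo = -2 by intervention discards those variables' equations.
Flux = -2*IceMelt - 2*Temp + 2*Albedo  [with IceMelt=9, Temp=1, Albedo=-2]  = -24

-24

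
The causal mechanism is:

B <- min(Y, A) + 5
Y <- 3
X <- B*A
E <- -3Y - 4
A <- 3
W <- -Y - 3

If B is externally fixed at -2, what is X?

-6

The intervention breaks the incoming arrows to B: B <- min(Y, A) + 5 no longer applies, and B = -2.
X = B*A  [with B=-2, A=3]  = -6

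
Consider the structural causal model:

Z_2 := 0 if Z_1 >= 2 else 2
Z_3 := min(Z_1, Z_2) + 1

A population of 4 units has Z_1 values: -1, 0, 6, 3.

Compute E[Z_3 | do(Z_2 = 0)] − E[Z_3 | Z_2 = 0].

-0.25

Under do(Z_2=0), Z_2's equation is replaced by Z_2=0 for every unit. Per-unit Z_3: 0, 1, 1, 1. Mean = 0.75.
Observing Z_2=0 restricts to units where Z_2's equation naturally yields 0: Z_1 ∈ {6, 3}. In that subpopulation Z_3 = 1, 1, mean 1.
Difference = 0.75 − 1 = -0.25.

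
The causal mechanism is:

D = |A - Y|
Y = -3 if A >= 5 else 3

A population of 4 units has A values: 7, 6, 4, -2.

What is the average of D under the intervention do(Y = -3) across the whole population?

The intervention sets Y=-3 in all 4 units regardless of A. Recomputing D per unit gives 10, 9, 7, 1; average 6.75.

6.75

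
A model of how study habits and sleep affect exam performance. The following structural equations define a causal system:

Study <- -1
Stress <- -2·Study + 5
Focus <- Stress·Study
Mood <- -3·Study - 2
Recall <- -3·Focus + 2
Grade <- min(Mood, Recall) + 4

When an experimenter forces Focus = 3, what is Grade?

The intervention breaks the incoming arrows to Focus: Focus <- Stress·Study no longer applies, and Focus = 3.
Mood = -3·Study - 2  [with Study=-1]  = 1
Recall = -3·Focus + 2  [with Focus=3]  = -7
Grade = min(Mood, Recall) + 4  [with Mood=1, Recall=-7]  = -3

-3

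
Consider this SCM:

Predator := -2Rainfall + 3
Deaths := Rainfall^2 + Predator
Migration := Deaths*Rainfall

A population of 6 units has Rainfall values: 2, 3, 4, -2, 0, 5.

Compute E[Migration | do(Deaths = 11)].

do(Deaths=11) breaks Deaths's dependence on Rainfall. With Deaths=11 fixed, Migration across the units is 22, 33, 44, -22, 0, 55, mean 22.

22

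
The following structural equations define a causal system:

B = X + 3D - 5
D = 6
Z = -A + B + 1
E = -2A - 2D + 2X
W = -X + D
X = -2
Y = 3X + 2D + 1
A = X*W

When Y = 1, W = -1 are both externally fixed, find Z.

The joint intervention fixes Y = 1, W = -1, removing each variable's own equation.
B = X + 3D - 5  [with X=-2, D=6]  = 11
A = X*W  [with X=-2, W=-1]  = 2
Z = -A + B + 1  [with A=2, B=11]  = 10

10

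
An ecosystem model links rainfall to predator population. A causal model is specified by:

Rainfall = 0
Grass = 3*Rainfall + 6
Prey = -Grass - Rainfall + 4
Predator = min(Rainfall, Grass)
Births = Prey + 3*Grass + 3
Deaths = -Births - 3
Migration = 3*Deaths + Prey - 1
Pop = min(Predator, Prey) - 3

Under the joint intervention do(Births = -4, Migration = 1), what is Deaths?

Under do(Births = -4, Migration = 1), each intervened variable's structural equation is replaced by its fixed value.
Deaths = -Births - 3  [with Births=-4]  = 1

1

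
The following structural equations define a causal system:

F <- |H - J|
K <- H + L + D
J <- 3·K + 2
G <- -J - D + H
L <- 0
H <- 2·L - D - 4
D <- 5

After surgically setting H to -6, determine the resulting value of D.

Under do(H=-6), the mechanism H <- 2·L - D - 4 is discarded; H is fixed at -6.
D is not downstream of the intervention, so its value is determined by the original equations.

5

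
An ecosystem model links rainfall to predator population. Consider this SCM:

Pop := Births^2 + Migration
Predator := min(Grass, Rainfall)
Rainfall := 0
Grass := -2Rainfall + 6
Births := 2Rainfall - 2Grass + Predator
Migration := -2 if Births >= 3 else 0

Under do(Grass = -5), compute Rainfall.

Under do(Grass=-5), the mechanism Grass := -2Rainfall + 6 is discarded; Grass is fixed at -5.
Rainfall is not downstream of the intervention, so its value is determined by the original equations.

0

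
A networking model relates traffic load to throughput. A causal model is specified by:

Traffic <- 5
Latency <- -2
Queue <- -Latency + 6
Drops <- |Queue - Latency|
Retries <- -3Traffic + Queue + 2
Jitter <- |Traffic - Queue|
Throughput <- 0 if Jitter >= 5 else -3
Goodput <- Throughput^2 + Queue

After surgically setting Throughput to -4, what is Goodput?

24

do(Throughput=-4) replaces the equation Throughput <- 0 if Jitter >= 5 else -3 with the constant Throughput = -4.
Queue = -Latency + 6  [with Latency=-2]  = 8
Goodput = Throughput^2 + Queue  [with Throughput=-4, Queue=8]  = 24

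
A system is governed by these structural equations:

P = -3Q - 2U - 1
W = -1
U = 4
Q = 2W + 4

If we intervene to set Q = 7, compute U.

4

Under do(Q=7), the mechanism Q = 2W + 4 is discarded; Q is fixed at 7.
Since U is not a descendant of the intervened variable, it is unaffected.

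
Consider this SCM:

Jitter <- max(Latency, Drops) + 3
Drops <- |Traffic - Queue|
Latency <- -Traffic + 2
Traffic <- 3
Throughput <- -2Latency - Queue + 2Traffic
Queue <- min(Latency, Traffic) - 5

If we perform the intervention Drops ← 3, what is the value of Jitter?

Intervening sets Drops = 3 and removes its equation (Drops <- |Traffic - Queue|).
Latency = -Traffic + 2  [with Traffic=3]  = -1
Jitter = max(Latency, Drops) + 3  [with Latency=-1, Drops=3]  = 6

6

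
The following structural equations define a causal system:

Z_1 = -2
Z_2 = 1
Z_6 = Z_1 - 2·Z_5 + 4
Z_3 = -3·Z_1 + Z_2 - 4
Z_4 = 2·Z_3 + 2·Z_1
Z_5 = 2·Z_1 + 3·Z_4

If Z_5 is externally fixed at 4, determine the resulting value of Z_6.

The intervention breaks the incoming arrows to Z_5: Z_5 = 2·Z_1 + 3·Z_4 no longer applies, and Z_5 = 4.
Z_6 = Z_1 - 2·Z_5 + 4  [with Z_1=-2, Z_5=4]  = -6

-6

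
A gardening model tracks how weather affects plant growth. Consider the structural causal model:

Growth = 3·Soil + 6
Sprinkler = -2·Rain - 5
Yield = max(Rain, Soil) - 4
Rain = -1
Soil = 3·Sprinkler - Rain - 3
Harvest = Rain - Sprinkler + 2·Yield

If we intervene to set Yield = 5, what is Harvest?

12

The intervention breaks the incoming arrows to Yield: Yield = max(Rain, Soil) - 4 no longer applies, and Yield = 5.
Sprinkler = -2·Rain - 5  [with Rain=-1]  = -3
Harvest = Rain - Sprinkler + 2·Yield  [with Rain=-1, Sprinkler=-3, Yield=5]  = 12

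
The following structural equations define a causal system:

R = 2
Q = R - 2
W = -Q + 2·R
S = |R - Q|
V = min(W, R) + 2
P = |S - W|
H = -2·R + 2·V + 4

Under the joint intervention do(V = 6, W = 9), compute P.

7

The joint intervention fixes V = 6, W = 9, removing each variable's own equation.
Q = R - 2  [with R=2]  = 0
S = |R - Q|  [with R=2, Q=0]  = 2
P = |S - W|  [with S=2, W=9]  = 7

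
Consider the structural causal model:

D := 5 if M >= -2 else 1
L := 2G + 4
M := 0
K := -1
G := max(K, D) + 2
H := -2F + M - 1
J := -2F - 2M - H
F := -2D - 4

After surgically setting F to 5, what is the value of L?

do(F=5) replaces the equation F := -2D - 4 with the constant F = 5.
L is not downstream of the intervention, so its value is determined by the original equations.
D = 5 if M >= -2 else 1  [with M=0]  = 5
G = max(K, D) + 2  [with K=-1, D=5]  = 7
L = 2G + 4  [with G=7]  = 18

18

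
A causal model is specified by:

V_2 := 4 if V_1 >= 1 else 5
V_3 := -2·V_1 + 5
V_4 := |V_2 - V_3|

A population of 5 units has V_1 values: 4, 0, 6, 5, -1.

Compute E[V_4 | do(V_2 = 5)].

Under do(V_2=5), V_2's equation is replaced by V_2=5 for every unit. Per-unit V_4: 8, 0, 12, 10, 2. Mean = 6.4.

6.4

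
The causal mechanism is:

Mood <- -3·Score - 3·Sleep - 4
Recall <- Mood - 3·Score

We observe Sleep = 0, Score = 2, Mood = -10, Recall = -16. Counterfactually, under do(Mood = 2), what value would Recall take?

The intervention breaks the incoming arrows to Mood: Mood <- -3·Score - 3·Sleep - 4 no longer applies, and Mood = 2.
Recall = Mood - 3·Score  [with Mood=2, Score=2]  = -4

-4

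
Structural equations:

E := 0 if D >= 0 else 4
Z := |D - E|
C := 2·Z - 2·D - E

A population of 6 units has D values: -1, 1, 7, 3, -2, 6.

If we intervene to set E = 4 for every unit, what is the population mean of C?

-2

do(E=4) breaks E's dependence on D. With E=4 fixed, C across the units is 8, 0, -12, -8, 12, -12, mean -2.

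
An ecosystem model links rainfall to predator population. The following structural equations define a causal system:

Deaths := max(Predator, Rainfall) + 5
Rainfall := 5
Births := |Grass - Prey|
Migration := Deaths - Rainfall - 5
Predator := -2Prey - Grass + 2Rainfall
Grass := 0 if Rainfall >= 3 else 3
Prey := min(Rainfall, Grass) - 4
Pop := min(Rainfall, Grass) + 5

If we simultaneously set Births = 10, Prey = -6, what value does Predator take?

Under do(Births = 10, Prey = -6), each intervened variable's structural equation is replaced by its fixed value.
Grass = 0 if Rainfall >= 3 else 3  [with Rainfall=5]  = 0
Predator = -2Prey - Grass + 2Rainfall  [with Prey=-6, Grass=0, Rainfall=5]  = 22

22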